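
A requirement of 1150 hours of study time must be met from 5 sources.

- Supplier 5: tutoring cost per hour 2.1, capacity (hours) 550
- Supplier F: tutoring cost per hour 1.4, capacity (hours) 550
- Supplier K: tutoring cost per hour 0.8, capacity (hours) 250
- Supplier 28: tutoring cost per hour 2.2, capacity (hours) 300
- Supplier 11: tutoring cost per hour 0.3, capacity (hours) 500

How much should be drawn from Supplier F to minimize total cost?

400

Cheapest first:
Supplier 11 at 0.3: take all 500 hours → 650 still needed.
Supplier K (0.8): use full 250 → 400 hours to go.
Supplier F at 1.4: take 400 of its 550 → requirement met.
Supplier 5, Supplier 28: unused.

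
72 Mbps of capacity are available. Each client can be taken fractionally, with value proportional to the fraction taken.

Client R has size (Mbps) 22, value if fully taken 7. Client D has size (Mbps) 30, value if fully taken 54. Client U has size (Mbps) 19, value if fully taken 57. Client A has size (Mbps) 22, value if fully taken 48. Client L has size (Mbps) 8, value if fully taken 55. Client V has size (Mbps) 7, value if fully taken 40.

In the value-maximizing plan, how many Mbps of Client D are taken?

16

Sort by value density: Client L 55/8≈6.88, Client V 40/7≈5.71, Client U 57/19≈3, Client A 48/22≈2.18, Client D 54/30≈1.8, Client R 7/22≈0.318.
Take all of Client L (8 Mbps, value 55) — 64 Mbps left.
Take all of Client V (7 Mbps, value 40) — 57 Mbps left.
Take all of Client U (19 Mbps, value 57) — 38 Mbps left.
Client A: take in full, 22 Mbps for value 48 — 16 left.
16 Mbps left: a 16/30 share of Client D gives 54×16/30 = 28.8.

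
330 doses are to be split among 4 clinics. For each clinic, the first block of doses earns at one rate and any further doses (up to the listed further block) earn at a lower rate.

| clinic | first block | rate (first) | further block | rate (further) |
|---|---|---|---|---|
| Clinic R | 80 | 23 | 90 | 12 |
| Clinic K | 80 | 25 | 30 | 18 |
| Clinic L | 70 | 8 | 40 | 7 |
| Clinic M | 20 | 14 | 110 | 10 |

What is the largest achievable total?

6040

Rank every tier by rate: Clinic K/first 25 > Clinic R/first 23 > Clinic K/second 18 > Clinic M/first 14 > Clinic R/second 12 > Clinic M/second 10 > Clinic L/first 8 > Clinic L/second 7.
Fill Clinic K first block (80 at 25) — 250 left.
Clinic R/first (23): +80 — 170 left.
Clinic K second at 18: fill all 30 — 140 left.
Clinic M first at 14: fill all 20 — 120 left.
Fill Clinic R second block (90 at 12) — 30 left.
Clinic M second at 10: only 30 left, fill 30.
Total = 25×80 + 23×80 + 18×30 + 14×20 + 12×90 + 10×30 = 6040.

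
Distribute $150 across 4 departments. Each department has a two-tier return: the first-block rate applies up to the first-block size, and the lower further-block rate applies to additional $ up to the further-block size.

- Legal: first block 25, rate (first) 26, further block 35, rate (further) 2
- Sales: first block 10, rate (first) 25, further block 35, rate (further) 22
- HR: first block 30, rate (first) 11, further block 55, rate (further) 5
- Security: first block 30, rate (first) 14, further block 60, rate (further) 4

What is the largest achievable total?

Treat each block as its own option and order by rate: Legal/first 26 > Sales/first 25 > Sales/second 22 > Security/first 14 > HR/first 11 > HR/second 5 > Security/second 4 > Legal/second 2.
Fill Legal first block (25 at 26) → 125 left.
Fill Sales first block (10 at 25) → 115 left.
Fill Sales second block (35 at 22) → 80 left.
Security/first (14): +30 → 50 left.
Fill HR first block (30 at 11) → 20 left.
HR second at 5: only 20 left, fill 20.
Total = 26×25 + 25×10 + 22×35 + 14×30 + 11×30 + 5×20 = 2520.

2520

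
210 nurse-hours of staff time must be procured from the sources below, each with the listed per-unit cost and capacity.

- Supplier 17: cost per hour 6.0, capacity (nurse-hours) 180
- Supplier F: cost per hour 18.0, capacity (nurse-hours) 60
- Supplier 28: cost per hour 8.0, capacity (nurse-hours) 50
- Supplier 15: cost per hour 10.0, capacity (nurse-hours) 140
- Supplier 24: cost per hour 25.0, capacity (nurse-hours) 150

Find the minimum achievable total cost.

1320

Cheapest first:
Supplier 17 (6.0): use full 180 → 30 nurse-hours to go.
Supplier 28 at 8.0: take 30 of its 50 → requirement met.
Supplier 15, Supplier F, Supplier 24: unused.
Cost = 180×6.0 + 30×8.0 = 1320.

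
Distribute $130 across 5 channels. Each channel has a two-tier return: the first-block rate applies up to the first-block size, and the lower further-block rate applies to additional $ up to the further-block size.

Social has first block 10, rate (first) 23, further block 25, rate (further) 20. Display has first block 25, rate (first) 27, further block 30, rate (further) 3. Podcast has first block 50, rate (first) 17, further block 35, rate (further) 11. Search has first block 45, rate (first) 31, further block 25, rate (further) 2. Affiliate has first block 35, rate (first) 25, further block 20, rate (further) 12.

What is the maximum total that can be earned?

3475

Treat each block as its own option and order by rate: Search/T1 31 > Display/T1 27 > Affiliate/T1 25 > Social/T1 23 > Social/T2 20 > Podcast/T1 17 > Affiliate/T2 12 > Podcast/T2 11 > Display/T2 3 > Search/T2 2.
Fill Search T1 block (45 at 31) ; 85 left.
Display/T1 (27): +25 ; 60 left.
Fill Affiliate T1 block (35 at 25) ; 25 left.
Social/T1 (23): +10 ; 15 left.
Social T2 at 20: only 15 left, fill 15.
Total = 31×45 + 27×25 + 25×35 + 23×10 + 20×15 = 3475.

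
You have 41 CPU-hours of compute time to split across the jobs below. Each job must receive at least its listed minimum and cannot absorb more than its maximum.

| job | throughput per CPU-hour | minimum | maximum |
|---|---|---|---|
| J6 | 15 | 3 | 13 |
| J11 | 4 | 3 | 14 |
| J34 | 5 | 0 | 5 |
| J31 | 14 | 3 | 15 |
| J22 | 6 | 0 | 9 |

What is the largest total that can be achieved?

476

Meeting every minimum uses 3+3+0+3+0 = 9 CPU-hours, leaving 32.
Rank by throughput per CPU-hour: J6 15 > J31 14 > J22 6 > J34 5 > J11 4.
J6 takes 10 more to reach its cap of 13 ; 22 left.
Give J31 12 more to hit its cap of 15 ; 10 left.
Give J22 9 more to hit its cap of 9 ; 1 left.
J34 has room for 5 more but only 1 remain, so it gets 1.
Total = 15×13 + 4×3 + 5×1 + 14×15 + 6×9 = 476.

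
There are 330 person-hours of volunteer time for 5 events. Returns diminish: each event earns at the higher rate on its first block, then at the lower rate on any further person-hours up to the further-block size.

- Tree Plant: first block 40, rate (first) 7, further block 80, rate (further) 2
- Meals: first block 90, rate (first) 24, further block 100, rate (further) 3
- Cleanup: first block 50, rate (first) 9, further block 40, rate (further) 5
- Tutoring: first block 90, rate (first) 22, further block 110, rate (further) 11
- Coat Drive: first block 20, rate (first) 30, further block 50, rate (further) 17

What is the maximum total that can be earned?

Treat each block as its own option and order by rate: Coat Drive/tier1 30 > Meals/tier1 24 > Tutoring/tier1 22 > Coat Drive/tier2 17 > Tutoring/tier2 11 > Cleanup/tier1 9 > Tree Plant/tier1 7 > Cleanup/tier2 5 > Meals/tier2 3 > Tree Plant/tier2 2.
Fill Coat Drive tier1 block (20 at 30) — 310 left.
Meals/tier1 (24): +90 — 220 left.
Tutoring/tier1 (22): +90 — 130 left.
Coat Drive tier2 at 17: fill all 50 — 80 left.
Tutoring/tier2: +80 of 110 at 11; pool empty.
Total = 30×20 + 24×90 + 22×90 + 17×50 + 11×80 = 6470.

6470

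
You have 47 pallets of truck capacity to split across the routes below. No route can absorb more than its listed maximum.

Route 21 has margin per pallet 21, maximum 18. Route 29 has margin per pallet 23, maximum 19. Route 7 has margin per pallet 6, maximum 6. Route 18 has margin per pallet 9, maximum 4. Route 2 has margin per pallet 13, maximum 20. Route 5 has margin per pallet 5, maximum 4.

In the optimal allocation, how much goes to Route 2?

10

Highest margin per pallet first: Route 29 23 > Route 21 21 > Route 2 13 > Route 18 9 > Route 7 6 > Route 5 5.
Give Route 29 19 to hit its cap of 19 ; 28 left.
Give Route 21 18 to hit its cap of 18 ; 10 left.
Route 2: +10 (room for 20) → 10. Pool exhausted.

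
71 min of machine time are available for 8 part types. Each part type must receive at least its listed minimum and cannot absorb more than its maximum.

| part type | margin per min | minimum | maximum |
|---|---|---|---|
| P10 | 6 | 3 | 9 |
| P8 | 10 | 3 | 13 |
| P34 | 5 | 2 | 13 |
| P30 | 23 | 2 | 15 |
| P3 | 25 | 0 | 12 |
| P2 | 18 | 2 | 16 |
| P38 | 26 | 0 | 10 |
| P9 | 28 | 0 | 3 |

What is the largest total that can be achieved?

1405

Meeting every minimum uses 3+3+2+2+0+2+0+0 = 12 min, leaving 59.
Order the part types by margin per min: P9 28 > P38 26 > P3 25 > P30 23 > P2 18 > P8 10 > P10 6 > P34 5.
Give P9 3 more to hit its cap of 3 → 56 left.
P38: +10 to 10 (cap) → 46 left.
P3: +12 to 12 (cap) → 34 left.
P30: +13 to 15 (cap) → 21 left.
Give P2 14 more to hit its cap of 16 → 7 left.
Only 7 left; P8 takes them to reach 10.
Total = 6×3 + 10×10 + 5×2 + 23×15 + 25×12 + 18×16 + 26×10 + 28×3 = 1405.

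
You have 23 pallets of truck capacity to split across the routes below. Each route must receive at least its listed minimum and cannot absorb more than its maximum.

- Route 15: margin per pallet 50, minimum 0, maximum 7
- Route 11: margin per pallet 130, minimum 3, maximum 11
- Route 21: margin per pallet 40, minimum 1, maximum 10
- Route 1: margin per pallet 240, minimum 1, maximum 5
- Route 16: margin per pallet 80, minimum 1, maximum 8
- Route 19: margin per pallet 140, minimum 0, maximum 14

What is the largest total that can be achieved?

3530

Meeting every minimum uses 0+3+1+1+1+0 = 6 pallets, leaving 17.
Rank by margin per pallet: Route 1 240 > Route 19 140 > Route 11 130 > Route 16 80 > Route 15 50 > Route 21 40.
Route 1: +4 to 5 (cap) ; 13 left.
Only 13 left; Route 19 takes them to reach 13.
Total = 130×3 + 40×1 + 240×5 + 80×1 + 140×13 = 3530.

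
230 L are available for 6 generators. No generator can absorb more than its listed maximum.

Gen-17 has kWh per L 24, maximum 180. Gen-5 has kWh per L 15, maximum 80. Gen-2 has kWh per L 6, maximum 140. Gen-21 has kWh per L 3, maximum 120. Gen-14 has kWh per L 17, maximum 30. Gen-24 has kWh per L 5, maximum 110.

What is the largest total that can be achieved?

5130

Order the generators by kWh per L: Gen-17 24 > Gen-14 17 > Gen-5 15 > Gen-2 6 > Gen-24 5 > Gen-21 3.
Gen-17 takes 180 to reach its cap of 180 → 50 left.
Gen-14: +30 to 30 (cap) → 20 left.
Gen-5: +20 (room for 80) → 20. Pool exhausted.
Total = 24×180 + 15×20 + 17×30 = 5130.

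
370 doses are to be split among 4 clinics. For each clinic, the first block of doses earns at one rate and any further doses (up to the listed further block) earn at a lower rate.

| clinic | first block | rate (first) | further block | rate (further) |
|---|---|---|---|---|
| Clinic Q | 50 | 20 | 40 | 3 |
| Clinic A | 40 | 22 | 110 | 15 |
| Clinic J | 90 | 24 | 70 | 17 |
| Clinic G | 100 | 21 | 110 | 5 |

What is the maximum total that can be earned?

7630

Treat each block as its own option and order by rate: Clinic J/tier1 24 > Clinic A/tier1 22 > Clinic G/tier1 21 > Clinic Q/tier1 20 > Clinic J/tier2 17 > Clinic A/tier2 15 > Clinic G/tier2 5 > Clinic Q/tier2 3.
Clinic J tier1 at 24: fill all 90 — 280 left.
Clinic A/tier1 (22): +40 — 240 left.
Clinic G tier1 at 21: fill all 100 — 140 left.
Clinic Q tier1 at 20: fill all 50 — 90 left.
Clinic J/tier2 (17): +70 — 20 left.
20 remain; put them into Clinic A tier2 at 15.
Total = 24×90 + 22×40 + 21×100 + 20×50 + 17×70 + 15×20 = 7630.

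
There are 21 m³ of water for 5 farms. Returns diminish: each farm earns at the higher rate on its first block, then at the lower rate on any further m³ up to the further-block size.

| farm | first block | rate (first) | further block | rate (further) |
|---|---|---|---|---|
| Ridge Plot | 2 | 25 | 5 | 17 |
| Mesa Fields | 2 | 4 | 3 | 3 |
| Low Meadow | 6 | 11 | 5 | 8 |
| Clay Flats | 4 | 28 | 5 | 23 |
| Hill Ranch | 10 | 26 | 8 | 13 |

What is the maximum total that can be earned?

Order all 10 blocks by rate: Clay Flats/T1 28 > Hill Ranch/T1 26 > Ridge Plot/T1 25 > Clay Flats/T2 23 > Ridge Plot/T2 17 > Hill Ranch/T2 13 > Low Meadow/T1 11 > Low Meadow/T2 8 > Mesa Fields/T1 4 > Mesa Fields/T2 3.
Clay Flats T1 at 28: fill all 4 ; 17 left.
Fill Hill Ranch T1 block (10 at 26) ; 7 left.
Fill Ridge Plot T1 block (2 at 25) ; 5 left.
Clay Flats/T2 (23): +5 ; 0 left.
Total = 28×4 + 26×10 + 25×2 + 23×5 = 537.

537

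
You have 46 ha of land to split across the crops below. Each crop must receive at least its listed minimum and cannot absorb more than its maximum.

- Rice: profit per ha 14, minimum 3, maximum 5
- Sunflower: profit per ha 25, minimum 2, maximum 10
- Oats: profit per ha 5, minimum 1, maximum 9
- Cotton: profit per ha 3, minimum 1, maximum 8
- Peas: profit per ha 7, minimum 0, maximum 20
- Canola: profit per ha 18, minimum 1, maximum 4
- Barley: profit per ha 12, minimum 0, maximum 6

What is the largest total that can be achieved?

605

Meeting every minimum uses 3+2+1+1+0+1+0 = 8 ha, leaving 38.
Rank by profit per ha: Sunflower 25 > Canola 18 > Rice 14 > Barley 12 > Peas 7 > Oats 5 > Cotton 3.
Sunflower: +8 to 10 (cap) ; 30 left.
Give Canola 3 more to hit its cap of 4 ; 27 left.
Give Rice 2 more to hit its cap of 5 ; 25 left.
Give Barley 6 more to hit its cap of 6 ; 19 left.
Peas: +19 (room for 20) → 19. Pool exhausted.
Total = 14×5 + 25×10 + 5×1 + 3×1 + 7×19 + 18×4 + 12×6 = 605.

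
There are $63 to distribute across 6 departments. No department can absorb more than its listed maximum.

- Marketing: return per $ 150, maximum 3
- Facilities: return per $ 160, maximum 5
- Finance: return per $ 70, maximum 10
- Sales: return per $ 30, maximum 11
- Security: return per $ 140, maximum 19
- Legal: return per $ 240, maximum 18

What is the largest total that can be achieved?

9170

Rank by return per $: Legal 240 > Facilities 160 > Marketing 150 > Security 140 > Finance 70 > Sales 30.
Give Legal 18 to hit its cap of 18 — 45 left.
Facilities: +5 to 5 (cap) — 40 left.
Give Marketing 3 to hit its cap of 3 — 37 left.
Security takes 19 to reach its cap of 19 — 18 left.
Finance: +10 to 10 (cap) — 8 left.
Sales: +8 (room for 11) → 8. Pool exhausted.
Total = 150×3 + 160×5 + 70×10 + 30×8 + 140×19 + 240×18 = 9170.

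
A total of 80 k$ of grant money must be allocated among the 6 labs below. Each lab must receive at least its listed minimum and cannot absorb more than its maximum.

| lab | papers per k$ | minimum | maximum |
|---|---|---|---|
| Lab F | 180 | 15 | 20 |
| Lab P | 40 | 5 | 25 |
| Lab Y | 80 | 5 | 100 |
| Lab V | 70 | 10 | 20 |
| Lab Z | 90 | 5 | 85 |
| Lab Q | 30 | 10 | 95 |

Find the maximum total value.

Meeting every minimum uses 15+5+5+10+5+10 = 50 k$, leaving 30.
Highest papers per k$ first: Lab F 180 > Lab Z 90 > Lab Y 80 > Lab V 70 > Lab P 40 > Lab Q 30.
Lab F takes 5 more to reach its cap of 20 ; 25 left.
Lab Z has room for 80 more but only 25 remain, so it gets 30.
Total = 180×20 + 40×5 + 80×5 + 70×10 + 90×30 + 30×10 = 7900.

7900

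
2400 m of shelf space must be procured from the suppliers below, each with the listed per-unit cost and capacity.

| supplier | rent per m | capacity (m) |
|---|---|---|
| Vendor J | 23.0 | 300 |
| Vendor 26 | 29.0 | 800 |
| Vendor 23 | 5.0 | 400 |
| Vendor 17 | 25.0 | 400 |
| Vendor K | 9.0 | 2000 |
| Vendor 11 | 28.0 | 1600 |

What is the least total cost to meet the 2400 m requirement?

20000

Fill from the cheapest supplier first.
Take 400 from Vendor 23 at 5.0 → need 2000 more.
Take 2000 from Vendor K at 9.0 → need 0 more.
Vendor J, Vendor 17, Vendor 11, Vendor 26: unused.
Cost = 400×5.0 + 2000×9.0 = 20000.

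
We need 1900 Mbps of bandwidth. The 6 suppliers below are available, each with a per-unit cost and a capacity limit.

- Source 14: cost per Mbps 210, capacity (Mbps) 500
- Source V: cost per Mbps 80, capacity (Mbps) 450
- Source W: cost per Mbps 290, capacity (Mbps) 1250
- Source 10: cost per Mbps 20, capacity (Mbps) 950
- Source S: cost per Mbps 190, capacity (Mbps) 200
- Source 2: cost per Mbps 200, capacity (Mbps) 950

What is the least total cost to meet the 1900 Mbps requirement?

Use suppliers in increasing cost order.
Source 10 at 20: take all 950 Mbps ; 950 still needed.
Source V (80): use full 450 ; 500 Mbps to go.
Source S (190): use full 200 ; 300 Mbps to go.
Source 2 at 200: take 300 of its 950 ; requirement met.
Source 14, Source W: unused.
Cost = 950×20 + 450×80 + 200×190 + 300×200 = 153000.

153000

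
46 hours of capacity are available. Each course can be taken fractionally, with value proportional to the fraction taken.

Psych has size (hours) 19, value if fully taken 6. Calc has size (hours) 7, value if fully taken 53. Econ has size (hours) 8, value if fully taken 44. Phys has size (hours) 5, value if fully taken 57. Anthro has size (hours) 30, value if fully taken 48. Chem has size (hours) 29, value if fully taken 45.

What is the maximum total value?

195.6

Rank by value-to-size ratio: Phys 57/5≈11.4, Calc 53/7≈7.57, Econ 44/8≈5.5, Anthro 48/30≈1.6, Chem 45/29≈1.55, Psych 6/19≈0.316.
All 5 hours of Phys fit (value 57) → 41 remain.
All 7 hours of Calc fit (value 53) → 34 remain.
All 8 hours of Econ fit (value 44) → 26 remain.
Only 26 hours remain; take 26/30 of Anthro for value 48×26/30 = 41.6.
Total value = 195.6.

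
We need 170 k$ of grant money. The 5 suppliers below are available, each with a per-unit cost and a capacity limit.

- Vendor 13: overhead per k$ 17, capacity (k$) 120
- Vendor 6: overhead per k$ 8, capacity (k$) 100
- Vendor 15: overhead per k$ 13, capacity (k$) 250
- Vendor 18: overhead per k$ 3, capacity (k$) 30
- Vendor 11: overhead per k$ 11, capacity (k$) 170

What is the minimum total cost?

Use suppliers in increasing cost order.
Take 30 from Vendor 18 at 3 ; need 140 more.
Vendor 6 (8): use full 100 ; 40 k$ to go.
Take 40 from Vendor 11 at 11 to finish.
Vendor 15, Vendor 13: unused.
Cost = 30×3 + 100×8 + 40×11 = 1330.

1330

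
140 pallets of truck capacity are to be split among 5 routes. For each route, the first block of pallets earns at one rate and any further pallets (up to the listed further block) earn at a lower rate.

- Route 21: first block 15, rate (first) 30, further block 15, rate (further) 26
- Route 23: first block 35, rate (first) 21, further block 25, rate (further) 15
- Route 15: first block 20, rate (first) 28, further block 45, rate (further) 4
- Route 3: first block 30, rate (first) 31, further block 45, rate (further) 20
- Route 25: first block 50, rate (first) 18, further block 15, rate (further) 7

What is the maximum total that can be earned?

3565

Treat each block as its own option and order by rate: Route 3/first 31 > Route 21/first 30 > Route 15/first 28 > Route 21/second 26 > Route 23/first 21 > Route 3/second 20 > Route 25/first 18 > Route 23/second 15 > Route 25/second 7 > Route 15/second 4.
Route 3/first (31): +30 ; 110 left.
Fill Route 21 first block (15 at 30) ; 95 left.
Fill Route 15 first block (20 at 28) ; 75 left.
Route 21/second (26): +15 ; 60 left.
Fill Route 23 first block (35 at 21) ; 25 left.
Route 3 second at 20: only 25 left, fill 25.
Total = 31×30 + 30×15 + 28×20 + 26×15 + 21×35 + 20×25 = 3565.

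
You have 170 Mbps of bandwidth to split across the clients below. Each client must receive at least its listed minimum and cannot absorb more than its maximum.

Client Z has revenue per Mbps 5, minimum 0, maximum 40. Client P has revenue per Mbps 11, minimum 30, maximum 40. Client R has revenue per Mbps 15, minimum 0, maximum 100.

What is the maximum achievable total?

2090

Meeting every minimum uses 0+30+0 = 30 Mbps, leaving 140.
Rank by revenue per Mbps: Client R 15 > Client P 11 > Client Z 5.
Give Client R 100 more to hit its cap of 100 — 40 left.
Client P takes 10 more to reach its cap of 40 — 30 left.
Client Z: +30 (room for 40) → 30. Pool exhausted.
Total = 5×30 + 11×40 + 15×100 = 2090.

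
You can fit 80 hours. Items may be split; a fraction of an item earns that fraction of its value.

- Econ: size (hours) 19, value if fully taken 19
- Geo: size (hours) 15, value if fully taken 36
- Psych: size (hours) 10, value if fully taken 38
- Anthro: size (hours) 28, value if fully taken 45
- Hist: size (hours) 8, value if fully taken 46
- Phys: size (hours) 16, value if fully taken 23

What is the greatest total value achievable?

191

Rank by value-to-size ratio: Hist 46/8≈5.75, Psych 38/10≈3.8, Geo 36/15≈2.4, Anthro 45/28≈1.61, Phys 23/16≈1.44, Econ 19/19≈1.
Hist: take in full, 8 hours for value 46 → 72 left.
All 10 hours of Psych fit (value 38) → 62 remain.
Take all of Geo (15 hours, value 36) → 47 hours left.
Anthro: take in full, 28 hours for value 45 → 19 left.
Phys: take in full, 16 hours for value 23 → 3 left.
Only 3 hours remain; take 3/19 of Econ for value 19×3/19 = 3.
Total value = 191.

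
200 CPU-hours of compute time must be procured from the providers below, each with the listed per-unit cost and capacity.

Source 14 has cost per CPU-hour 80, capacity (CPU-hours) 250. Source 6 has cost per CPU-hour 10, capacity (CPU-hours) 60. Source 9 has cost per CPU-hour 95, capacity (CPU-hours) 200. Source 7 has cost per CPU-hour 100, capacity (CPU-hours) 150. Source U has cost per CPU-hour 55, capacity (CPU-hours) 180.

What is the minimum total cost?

8300

Fill from the cheapest provider first.
Source 6 at 10: take all 60 CPU-hours → 140 still needed.
Take 140 from Source U at 55 to finish.
Source 14, Source 9, Source 7: unused.
Cost = 60×10 + 140×55 = 8300.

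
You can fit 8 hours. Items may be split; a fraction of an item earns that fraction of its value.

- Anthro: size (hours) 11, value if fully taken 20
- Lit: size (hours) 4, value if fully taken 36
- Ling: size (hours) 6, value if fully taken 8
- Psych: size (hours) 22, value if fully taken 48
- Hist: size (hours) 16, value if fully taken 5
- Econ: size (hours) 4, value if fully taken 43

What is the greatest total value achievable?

Rank by value-to-size ratio: Econ 43/4≈10.8, Lit 36/4≈9, Psych 48/22≈2.18, Anthro 20/11≈1.82, Ling 8/6≈1.33, Hist 5/16≈0.312.
All 4 hours of Econ fit (value 43) ; 4 remain.
Take all of Lit (4 hours, value 36) ; 0 hours left.
Total value = 79.

79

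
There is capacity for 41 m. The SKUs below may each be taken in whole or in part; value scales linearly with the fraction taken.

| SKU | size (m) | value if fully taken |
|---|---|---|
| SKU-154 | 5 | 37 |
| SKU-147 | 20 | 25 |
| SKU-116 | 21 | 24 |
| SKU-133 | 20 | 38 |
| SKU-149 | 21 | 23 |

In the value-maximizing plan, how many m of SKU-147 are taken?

16

Rank by value-to-size ratio: SKU-154 37/5≈7.4, SKU-133 38/20≈1.9, SKU-147 25/20≈1.25, SKU-116 24/21≈1.14, SKU-149 23/21≈1.1.
All 5 m of SKU-154 fit (value 37) — 36 remain.
SKU-133: take in full, 20 m for value 38 — 16 left.
Only 16 m remain; take 16/20 of SKU-147 for value 25×16/20 = 20.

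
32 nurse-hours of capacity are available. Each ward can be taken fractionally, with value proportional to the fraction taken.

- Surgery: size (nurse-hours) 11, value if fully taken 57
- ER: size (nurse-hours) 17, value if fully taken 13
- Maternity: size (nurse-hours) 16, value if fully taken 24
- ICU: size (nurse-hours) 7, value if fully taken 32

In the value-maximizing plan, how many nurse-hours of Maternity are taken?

Rank by value-to-size ratio: Surgery 57/11≈5.18, ICU 32/7≈4.57, Maternity 24/16≈1.5, ER 13/17≈0.765.
Take all of Surgery (11 nurse-hours, value 57) ; 21 nurse-hours left.
All 7 nurse-hours of ICU fit (value 32) ; 14 remain.
14 nurse-hours left: a 14/16 share of Maternity gives 24×14/16 = 21.

14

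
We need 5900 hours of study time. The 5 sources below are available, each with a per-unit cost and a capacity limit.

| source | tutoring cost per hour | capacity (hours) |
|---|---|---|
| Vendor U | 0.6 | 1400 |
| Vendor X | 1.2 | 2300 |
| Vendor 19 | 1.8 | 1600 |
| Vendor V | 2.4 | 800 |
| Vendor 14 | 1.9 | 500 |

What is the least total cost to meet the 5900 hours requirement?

Cheapest first:
Vendor U (0.6): use full 1400 → 4500 hours to go.
Vendor X (1.2): use full 2300 → 2200 hours to go.
Take 1600 from Vendor 19 at 1.8 → need 600 more.
Vendor 14 (1.9): use full 500 → 100 hours to go.
Vendor V (2.4): take the remaining 100 → done.
Cost = 1400×0.6 + 2300×1.2 + 1600×1.8 + 500×1.9 + 100×2.4 = 7670.

7670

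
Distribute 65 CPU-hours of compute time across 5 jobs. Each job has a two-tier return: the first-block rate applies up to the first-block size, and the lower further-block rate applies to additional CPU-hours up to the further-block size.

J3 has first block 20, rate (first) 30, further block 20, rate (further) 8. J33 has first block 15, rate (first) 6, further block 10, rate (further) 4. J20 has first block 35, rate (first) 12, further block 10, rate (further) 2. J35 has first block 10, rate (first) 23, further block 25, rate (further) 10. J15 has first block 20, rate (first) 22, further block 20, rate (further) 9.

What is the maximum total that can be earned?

Treat each block as its own option and order by rate: J3/first 30 > J35/first 23 > J15/first 22 > J20/first 12 > J35/second 10 > J15/second 9 > J3/second 8 > J33/first 6 > J33/second 4 > J20/second 2.
J3 first at 30: fill all 20 — 45 left.
J35/first (23): +10 — 35 left.
J15/first (22): +20 — 15 left.
J20/first: +15 of 35 at 12; pool empty.
Total = 30×20 + 23×10 + 22×20 + 12×15 = 1450.

1450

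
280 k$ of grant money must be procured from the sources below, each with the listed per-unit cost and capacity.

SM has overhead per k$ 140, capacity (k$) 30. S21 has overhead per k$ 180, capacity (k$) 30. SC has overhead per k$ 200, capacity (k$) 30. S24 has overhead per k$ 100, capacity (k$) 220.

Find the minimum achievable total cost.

Cheapest first:
Take 220 from S24 at 100 — need 60 more.
SM at 140: take all 30 k$ — 30 still needed.
S21 (180): use full 30 — 0 k$ to go.
SC: unused.
Cost = 220×100 + 30×140 + 30×180 = 31600.

31600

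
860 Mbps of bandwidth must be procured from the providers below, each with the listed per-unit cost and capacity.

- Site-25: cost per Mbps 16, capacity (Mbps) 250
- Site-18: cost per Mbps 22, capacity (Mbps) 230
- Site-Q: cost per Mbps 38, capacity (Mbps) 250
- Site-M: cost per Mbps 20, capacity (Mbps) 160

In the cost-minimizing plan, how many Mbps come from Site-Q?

Cheapest first:
Take 250 from Site-25 at 16 ; need 610 more.
Site-M (20): use full 160 ; 450 Mbps to go.
Take 230 from Site-18 at 22 ; need 220 more.
Site-Q at 38: take 220 of its 250 ; requirement met.

220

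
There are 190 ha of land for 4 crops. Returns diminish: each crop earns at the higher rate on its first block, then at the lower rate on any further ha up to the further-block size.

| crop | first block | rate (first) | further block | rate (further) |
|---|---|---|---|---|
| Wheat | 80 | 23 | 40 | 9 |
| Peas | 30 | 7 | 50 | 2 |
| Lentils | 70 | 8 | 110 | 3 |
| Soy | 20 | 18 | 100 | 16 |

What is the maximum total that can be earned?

3640

Order all 8 blocks by rate: Wheat/first 23 > Soy/first 18 > Soy/second 16 > Wheat/second 9 > Lentils/first 8 > Peas/first 7 > Lentils/second 3 > Peas/second 2.
Wheat/first (23): +80 — 110 left.
Soy first at 18: fill all 20 — 90 left.
90 remain; put them into Soy second at 16.
Total = 23×80 + 18×20 + 16×90 = 3640.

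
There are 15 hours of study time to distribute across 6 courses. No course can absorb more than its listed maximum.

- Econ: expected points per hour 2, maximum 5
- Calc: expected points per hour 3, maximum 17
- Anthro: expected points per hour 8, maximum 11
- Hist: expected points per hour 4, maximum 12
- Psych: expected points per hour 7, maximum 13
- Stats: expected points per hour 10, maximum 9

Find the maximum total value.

Order the courses by expected points per hour: Stats 10 > Anthro 8 > Psych 7 > Hist 4 > Calc 3 > Econ 2.
Stats: +9 to 9 (cap) → 6 left.
Anthro has room for 11 but only 6 remain, so it gets 6.
Total = 8×6 + 10×9 = 138.

138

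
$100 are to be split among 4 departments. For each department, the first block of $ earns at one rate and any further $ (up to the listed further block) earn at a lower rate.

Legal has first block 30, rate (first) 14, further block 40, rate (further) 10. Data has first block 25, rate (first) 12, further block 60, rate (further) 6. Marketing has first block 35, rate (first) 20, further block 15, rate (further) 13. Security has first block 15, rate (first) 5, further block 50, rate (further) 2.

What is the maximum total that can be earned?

1555

Order all 8 blocks by rate: Marketing/T1 20 > Legal/T1 14 > Marketing/T2 13 > Data/T1 12 > Legal/T2 10 > Data/T2 6 > Security/T1 5 > Security/T2 2.
Marketing T1 at 20: fill all 35 ; 65 left.
Legal/T1 (14): +30 ; 35 left.
Marketing T2 at 13: fill all 15 ; 20 left.
20 remain; put them into Data T1 at 12.
Total = 20×35 + 14×30 + 13×15 + 12×20 = 1555.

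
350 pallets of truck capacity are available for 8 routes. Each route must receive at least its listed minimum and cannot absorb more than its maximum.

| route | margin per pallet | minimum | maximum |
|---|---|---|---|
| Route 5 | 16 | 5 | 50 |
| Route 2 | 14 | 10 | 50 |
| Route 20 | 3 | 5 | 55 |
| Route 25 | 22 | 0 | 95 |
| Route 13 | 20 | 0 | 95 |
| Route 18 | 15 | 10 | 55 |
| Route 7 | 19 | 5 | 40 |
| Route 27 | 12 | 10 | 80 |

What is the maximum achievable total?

6500

Meeting every minimum uses 5+10+5+0+0+10+5+10 = 45 pallets, leaving 305.
Highest margin per pallet first: Route 25 22 > Route 13 20 > Route 7 19 > Route 5 16 > Route 18 15 > Route 2 14 > Route 27 12 > Route 20 3.
Route 25: +95 to 95 (cap) → 210 left.
Route 13 takes 95 more to reach its cap of 95 → 115 left.
Route 7: +35 to 40 (cap) → 80 left.
Route 5: +45 to 50 (cap) → 35 left.
Route 18: +35 (room for 45) → 45. Pool exhausted.
Total = 16×50 + 14×10 + 3×5 + 22×95 + 20×95 + 15×45 + 19×40 + 12×10 = 6500.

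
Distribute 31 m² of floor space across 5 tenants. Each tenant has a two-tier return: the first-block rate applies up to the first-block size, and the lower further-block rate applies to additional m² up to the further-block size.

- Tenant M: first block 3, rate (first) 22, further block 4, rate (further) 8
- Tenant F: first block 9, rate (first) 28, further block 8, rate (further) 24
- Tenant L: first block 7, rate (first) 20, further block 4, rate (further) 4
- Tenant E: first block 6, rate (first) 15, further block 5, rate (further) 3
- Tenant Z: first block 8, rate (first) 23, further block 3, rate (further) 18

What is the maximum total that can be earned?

Rank every tier by rate: Tenant F/first 28 > Tenant F/second 24 > Tenant Z/first 23 > Tenant M/first 22 > Tenant L/first 20 > Tenant Z/second 18 > Tenant E/first 15 > Tenant M/second 8 > Tenant L/second 4 > Tenant E/second 3.
Tenant F/first (28): +9 — 22 left.
Fill Tenant F second block (8 at 24) — 14 left.
Tenant Z first at 23: fill all 8 — 6 left.
Tenant M/first (22): +3 — 3 left.
3 remain; put them into Tenant L first at 20.
Total = 28×9 + 24×8 + 23×8 + 22×3 + 20×3 = 754.

754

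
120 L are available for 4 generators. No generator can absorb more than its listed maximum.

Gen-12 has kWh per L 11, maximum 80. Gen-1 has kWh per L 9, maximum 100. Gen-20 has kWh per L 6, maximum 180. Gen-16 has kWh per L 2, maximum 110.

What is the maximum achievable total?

1240

Rank by kWh per L: Gen-12 11 > Gen-1 9 > Gen-20 6 > Gen-16 2.
Give Gen-12 80 to hit its cap of 80 ; 40 left.
Gen-1 has room for 100 but only 40 remain, so it gets 40.
Total = 11×80 + 9×40 = 1240.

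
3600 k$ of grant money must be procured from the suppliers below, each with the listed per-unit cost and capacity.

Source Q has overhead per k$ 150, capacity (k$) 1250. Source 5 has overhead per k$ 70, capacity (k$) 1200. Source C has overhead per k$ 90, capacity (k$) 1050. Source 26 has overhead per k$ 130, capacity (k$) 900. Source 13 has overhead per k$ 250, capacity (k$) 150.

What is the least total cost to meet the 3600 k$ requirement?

Fill from the cheapest supplier first.
Source 5 (70): use full 1200 — 2400 k$ to go.
Source C (90): use full 1050 — 1350 k$ to go.
Source 26 at 130: take all 900 k$ — 450 still needed.
Source Q (150): take the remaining 450 — done.
Source 13: unused.
Cost = 1200×70 + 1050×90 + 900×130 + 450×150 = 363000.

363000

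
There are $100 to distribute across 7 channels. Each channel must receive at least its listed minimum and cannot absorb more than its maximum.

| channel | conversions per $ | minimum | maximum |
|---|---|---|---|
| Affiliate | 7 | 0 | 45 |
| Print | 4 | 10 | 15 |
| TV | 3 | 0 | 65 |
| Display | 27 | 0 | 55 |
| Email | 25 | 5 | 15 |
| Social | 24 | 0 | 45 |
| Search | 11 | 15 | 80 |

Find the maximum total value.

Meeting every minimum uses 0+10+0+0+5+0+15 = 30 $, leaving 70.
Order the channels by conversions per $: Display 27 > Email 25 > Social 24 > Search 11 > Affiliate 7 > Print 4 > TV 3.
Display: +55 to 55 (cap) — 15 left.
Email: +10 to 15 (cap) — 5 left.
Social has room for 45 more but only 5 remain, so it gets 5.
Total = 4×10 + 27×55 + 25×15 + 24×5 + 11×15 = 2185.

2185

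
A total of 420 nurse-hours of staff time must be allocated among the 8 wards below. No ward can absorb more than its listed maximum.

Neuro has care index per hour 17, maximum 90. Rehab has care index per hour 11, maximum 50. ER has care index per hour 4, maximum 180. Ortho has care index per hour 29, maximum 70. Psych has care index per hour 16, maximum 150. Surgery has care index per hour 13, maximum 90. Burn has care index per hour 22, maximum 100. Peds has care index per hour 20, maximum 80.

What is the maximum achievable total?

Highest care index per hour first: Ortho 29 > Burn 22 > Peds 20 > Neuro 17 > Psych 16 > Surgery 13 > Rehab 11 > ER 4.
Ortho takes 70 to reach its cap of 70 — 350 left.
Burn takes 100 to reach its cap of 100 — 250 left.
Peds: +80 to 80 (cap) — 170 left.
Neuro: +90 to 90 (cap) — 80 left.
Psych has room for 150 but only 80 remain, so it gets 80.
Total = 17×90 + 29×70 + 16×80 + 22×100 + 20×80 = 8640.

8640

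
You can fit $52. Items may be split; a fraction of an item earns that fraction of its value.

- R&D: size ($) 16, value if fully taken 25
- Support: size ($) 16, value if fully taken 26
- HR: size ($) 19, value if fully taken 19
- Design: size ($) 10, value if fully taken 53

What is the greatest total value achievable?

Best value per unit of size first: Design 53/10≈5.3, Support 26/16≈1.62, R&D 25/16≈1.56, HR 19/19≈1.
All 10 $ of Design fit (value 53) → 42 remain.
Support: take in full, 16 $ for value 26 → 26 left.
All 16 $ of R&D fit (value 25) → 10 remain.
Fill the last 10 $ with part of HR: 10/19 of it earns 10.
Total value = 114.

114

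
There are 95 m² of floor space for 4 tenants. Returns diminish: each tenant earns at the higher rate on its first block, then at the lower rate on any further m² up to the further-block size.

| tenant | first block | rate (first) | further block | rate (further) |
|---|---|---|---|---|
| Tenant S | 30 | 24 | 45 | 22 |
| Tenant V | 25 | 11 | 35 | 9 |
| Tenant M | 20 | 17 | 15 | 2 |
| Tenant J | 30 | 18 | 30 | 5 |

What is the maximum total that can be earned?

Order all 8 blocks by rate: Tenant S/tier1 24 > Tenant S/tier2 22 > Tenant J/tier1 18 > Tenant M/tier1 17 > Tenant V/tier1 11 > Tenant V/tier2 9 > Tenant J/tier2 5 > Tenant M/tier2 2.
Fill Tenant S tier1 block (30 at 24) → 65 left.
Fill Tenant S tier2 block (45 at 22) → 20 left.
20 remain; put them into Tenant J tier1 at 18.
Total = 24×30 + 22×45 + 18×20 = 2070.

2070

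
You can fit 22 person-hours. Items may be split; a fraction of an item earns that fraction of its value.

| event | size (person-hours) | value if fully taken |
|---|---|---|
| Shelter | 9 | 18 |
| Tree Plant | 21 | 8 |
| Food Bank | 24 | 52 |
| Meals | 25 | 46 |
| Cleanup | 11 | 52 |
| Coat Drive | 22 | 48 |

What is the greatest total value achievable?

76

Sort by value density: Cleanup 52/11≈4.73, Coat Drive 48/22≈2.18, Food Bank 52/24≈2.17, Shelter 18/9≈2, Meals 46/25≈1.84, Tree Plant 8/21≈0.381.
Cleanup: take in full, 11 person-hours for value 52 — 11 left.
11 person-hours left: a 11/22 share of Coat Drive gives 48×11/22 = 24.
Total value = 76.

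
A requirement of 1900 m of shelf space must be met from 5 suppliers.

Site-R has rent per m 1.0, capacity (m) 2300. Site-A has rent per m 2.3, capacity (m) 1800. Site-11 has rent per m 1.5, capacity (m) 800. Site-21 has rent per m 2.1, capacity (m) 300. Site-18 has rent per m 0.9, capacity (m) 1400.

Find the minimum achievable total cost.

1760

Fill from the cheapest supplier first.
Take 1400 from Site-18 at 0.9 — need 500 more.
Site-R (1.0): take the remaining 500 — done.
Site-11, Site-21, Site-A: unused.
Cost = 1400×0.9 + 500×1.0 = 1760.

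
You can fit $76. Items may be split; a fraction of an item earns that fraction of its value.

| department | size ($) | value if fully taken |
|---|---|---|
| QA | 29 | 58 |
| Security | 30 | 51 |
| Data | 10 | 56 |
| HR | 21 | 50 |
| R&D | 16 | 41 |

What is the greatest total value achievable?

205

Rank by value-to-size ratio: Data 56/10≈5.6, R&D 41/16≈2.56, HR 50/21≈2.38, QA 58/29≈2, Security 51/30≈1.7.
Take all of Data (10 $, value 56) ; 66 $ left.
All 16 $ of R&D fit (value 41) ; 50 remain.
HR: take in full, 21 $ for value 50 ; 29 left.
QA: take in full, 29 $ for value 58 ; 0 left.
Total value = 205.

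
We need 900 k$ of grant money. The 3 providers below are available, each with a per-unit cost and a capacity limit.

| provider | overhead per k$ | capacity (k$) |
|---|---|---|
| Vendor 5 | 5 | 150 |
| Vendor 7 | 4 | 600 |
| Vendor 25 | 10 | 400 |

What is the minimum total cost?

Use providers in increasing cost order.
Vendor 7 at 4: take all 600 k$ ; 300 still needed.
Vendor 5 at 5: take all 150 k$ ; 150 still needed.
Vendor 25 at 10: take 150 of its 400 ; requirement met.
Cost = 600×4 + 150×5 + 150×10 = 4650.

4650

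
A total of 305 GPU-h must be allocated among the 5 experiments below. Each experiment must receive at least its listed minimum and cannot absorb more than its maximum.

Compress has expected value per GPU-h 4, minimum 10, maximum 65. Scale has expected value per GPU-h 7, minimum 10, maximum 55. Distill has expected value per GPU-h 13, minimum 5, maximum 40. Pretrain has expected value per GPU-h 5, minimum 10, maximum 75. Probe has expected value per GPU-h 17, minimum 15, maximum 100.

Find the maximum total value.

Meeting every minimum uses 10+10+5+10+15 = 50 GPU-h, leaving 255.
Highest expected value per GPU-h first: Probe 17 > Distill 13 > Scale 7 > Pretrain 5 > Compress 4.
Probe takes 85 more to reach its cap of 100 ; 170 left.
Distill takes 35 more to reach its cap of 40 ; 135 left.
Scale: +45 to 55 (cap) ; 90 left.
Pretrain takes 65 more to reach its cap of 75 ; 25 left.
Only 25 left; Compress takes them to reach 35.
Total = 4×35 + 7×55 + 13×40 + 5×75 + 17×100 = 3120.

3120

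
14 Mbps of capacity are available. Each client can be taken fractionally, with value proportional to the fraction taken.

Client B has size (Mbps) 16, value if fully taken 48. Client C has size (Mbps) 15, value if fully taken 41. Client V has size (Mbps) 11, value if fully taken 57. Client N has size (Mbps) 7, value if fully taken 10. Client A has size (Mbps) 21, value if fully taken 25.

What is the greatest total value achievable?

Best value per unit of size first: Client V 57/11≈5.18, Client B 48/16≈3, Client C 41/15≈2.73, Client N 10/7≈1.43, Client A 25/21≈1.19.
Take all of Client V (11 Mbps, value 57) ; 3 Mbps left.
Only 3 Mbps remain; take 3/16 of Client B for value 48×3/16 = 9.
Total value = 66.

66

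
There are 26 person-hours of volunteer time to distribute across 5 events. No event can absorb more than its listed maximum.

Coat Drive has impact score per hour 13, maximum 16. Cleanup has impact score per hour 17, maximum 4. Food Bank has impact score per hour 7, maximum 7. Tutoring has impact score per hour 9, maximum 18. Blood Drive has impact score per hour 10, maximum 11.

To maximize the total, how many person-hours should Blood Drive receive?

6

Highest impact score per hour first: Cleanup 17 > Coat Drive 13 > Blood Drive 10 > Tutoring 9 > Food Bank 7.
Give Cleanup 4 to hit its cap of 4 — 22 left.
Coat Drive: +16 to 16 (cap) — 6 left.
Blood Drive has room for 11 but only 6 remain, so it gets 6.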